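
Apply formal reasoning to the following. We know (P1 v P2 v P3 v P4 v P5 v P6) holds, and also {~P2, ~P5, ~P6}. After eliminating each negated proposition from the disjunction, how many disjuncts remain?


Original disjuncts (6): P1, P2, P3, P4, P5, P6
Negated (eliminate): ~P2, ~P5, ~P6
Remaining disjuncts: P1, P3, P4
Count = 6 - 3 = 3

3


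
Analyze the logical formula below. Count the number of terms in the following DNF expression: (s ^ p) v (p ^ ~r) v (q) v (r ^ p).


A DNF formula is a disjunction of terms (conjunctions).
Terms are separated by v.
Counting the disjuncts: 4 terms.

4


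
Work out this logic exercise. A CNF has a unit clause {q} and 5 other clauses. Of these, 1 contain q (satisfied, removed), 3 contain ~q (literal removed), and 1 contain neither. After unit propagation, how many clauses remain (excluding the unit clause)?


Satisfied (removed): 1
Shortened (remain): 3
Unchanged (remain): 1
Remaining = 3 + 1 = 4

4


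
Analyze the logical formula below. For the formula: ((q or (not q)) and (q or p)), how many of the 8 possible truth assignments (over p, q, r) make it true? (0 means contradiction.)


Check all 8 assignments:
p=0, q=0, r=0: 0
p=0, q=0, r=1: 0
p=0, q=1, r=0: 1
p=0, q=1, r=1: 1
p=1, q=0, r=0: 1
p=1, q=0, r=1: 1
p=1, q=1, r=0: 1
p=1, q=1, r=1: 1
Count of True = 6

6


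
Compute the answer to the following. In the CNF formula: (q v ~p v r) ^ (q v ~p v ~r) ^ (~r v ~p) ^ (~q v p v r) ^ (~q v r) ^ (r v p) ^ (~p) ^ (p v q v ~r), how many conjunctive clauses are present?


A CNF formula is a conjunction of clauses.
Clauses are separated by ^.
Counting the conjuncts: 8 clauses.

8


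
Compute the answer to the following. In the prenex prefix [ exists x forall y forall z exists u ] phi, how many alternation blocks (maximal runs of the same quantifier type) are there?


Quantifier-type sequence: E A A E  (A=forall, E=exists)
Group into maximal same-type runs:
  Ex1 | Ax2 | Ex1
Number of blocks = 3

3


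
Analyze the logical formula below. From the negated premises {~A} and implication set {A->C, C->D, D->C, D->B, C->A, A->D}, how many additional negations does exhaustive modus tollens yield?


Initial negated facts: {~A}
Apply modus tollens to closure:
  ~A and C->A  =>  ~C
  ~C and D->C  =>  ~D
Final negated: {~A, ~C, ~D}
New negations: {~C, ~D}
Count = 2

2


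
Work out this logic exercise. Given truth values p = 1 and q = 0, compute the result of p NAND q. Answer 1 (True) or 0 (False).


p = 1, q = 0
Operation: p NAND q
Evaluate: 1 NAND 0 = 1

1


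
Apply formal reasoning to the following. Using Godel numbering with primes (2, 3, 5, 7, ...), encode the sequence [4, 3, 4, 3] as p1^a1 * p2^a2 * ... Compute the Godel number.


Encode each element as an exponent of the corresponding prime:
  2^4 = 16
  3^3 = 27
  5^4 = 625
  7^3 = 343
Product = 16 * 27 * 625 * 343 = 92610000

92610000


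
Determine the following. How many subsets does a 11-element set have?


The power set of a set with n elements has 2^n elements.
|P(S)| = 2^11 = 2048

2048


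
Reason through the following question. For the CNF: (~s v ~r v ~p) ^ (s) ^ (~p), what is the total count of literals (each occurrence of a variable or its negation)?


Counting literals in each clause:
Clause 1: 3 literal(s)
Clause 2: 1 literal(s)
Clause 3: 1 literal(s)
Total = 5

5


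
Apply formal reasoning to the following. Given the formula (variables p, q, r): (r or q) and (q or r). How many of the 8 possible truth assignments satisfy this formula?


Evaluate all 8 assignments for p, q, r:
p=0, q=0, r=0: 0
p=0, q=0, r=1: 1
p=0, q=1, r=0: 1
p=0, q=1, r=1: 1
p=1, q=0, r=0: 0
p=1, q=0, r=1: 1
p=1, q=1, r=0: 1
p=1, q=1, r=1: 1
Satisfying count = 6

6


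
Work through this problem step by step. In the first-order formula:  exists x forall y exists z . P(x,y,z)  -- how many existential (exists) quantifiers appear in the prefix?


Quantifier prefix: exists x forall y exists z
Mark each quantifier type:
  E U E
Universal count = 1, Existential count = 2
Asked for existential (exists) quantifiers: 2

2


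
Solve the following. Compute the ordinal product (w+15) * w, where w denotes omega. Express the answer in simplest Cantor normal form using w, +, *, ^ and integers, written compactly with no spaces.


Compute (w+15) * w.
Ordinal * is associative and left-distributive over +, but NOT commutative; for finite n>1, n*w = w but w*n stays w*n.
(w+15) * w = sup{(w+15)*k : k<w} = sup{w*k+15} = w^2 (the +15 tail is absorbed in the limit).
Result = w^2

w^2


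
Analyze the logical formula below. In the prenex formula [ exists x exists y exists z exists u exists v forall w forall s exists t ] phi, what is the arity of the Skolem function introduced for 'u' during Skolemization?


Quantifier prefix: exists x exists y exists z exists u exists v forall w forall s exists t
'u' is existentially quantified at position 4.
No universal quantifiers precede it.
Skolem function arity = 0 (a Skolem constant)

0


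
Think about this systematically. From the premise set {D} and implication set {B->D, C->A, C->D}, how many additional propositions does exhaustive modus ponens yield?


Initial facts: {D}
Apply modus ponens to closure:
  (no implication fires)
Final known: {D}
New propositions: {(none)}
Count = 0

0


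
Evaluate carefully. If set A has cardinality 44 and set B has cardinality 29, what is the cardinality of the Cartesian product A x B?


The Cartesian product A x B contains all ordered pairs (a, b).
|A x B| = |A| * |B| = 44 * 29 = 1276

1276


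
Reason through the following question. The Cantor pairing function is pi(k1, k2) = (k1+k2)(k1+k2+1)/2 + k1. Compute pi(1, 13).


k1 + k2 = 14
(k1+k2)(k1+k2+1)/2 = 14 * 15 / 2 = 105
pi = 105 + 1 = 106

106


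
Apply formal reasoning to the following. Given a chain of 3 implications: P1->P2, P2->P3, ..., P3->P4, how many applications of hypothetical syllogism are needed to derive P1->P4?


With 3 implications in a chain connecting 4 propositions:
P1->P2, P2->P3, ..., P3->P4
Steps needed = (number of implications) - 1 = 3 - 1 = 2

2


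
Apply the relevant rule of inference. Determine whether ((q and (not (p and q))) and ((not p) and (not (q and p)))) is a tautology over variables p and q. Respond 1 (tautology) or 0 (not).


Check all 4 assignments:
p=0, q=0: 0
p=0, q=1: 1
p=1, q=0: 0
p=1, q=1: 0
Satisfying count = 1/4.
Tautology iff count = 4: no.

0


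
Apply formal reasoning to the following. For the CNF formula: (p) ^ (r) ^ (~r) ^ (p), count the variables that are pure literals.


Check each variable for pure literal status:
p: pure positive
q: absent (not pure)
r: mixed (not pure)
Pure literal count = 1

1


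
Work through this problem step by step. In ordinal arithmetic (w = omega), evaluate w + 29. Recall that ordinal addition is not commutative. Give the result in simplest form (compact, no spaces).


Compute w + 29.
Ordinal + is associative but NOT commutative; for finite n>0, n + w = w but w + n stays w+n.
w + 29 is already in normal form (a successor ordinal beyond w).
Result = w+29

w+29


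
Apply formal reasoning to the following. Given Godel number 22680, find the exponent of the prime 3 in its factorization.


Factorize 22680 by dividing by 3 repeatedly.
Division steps: 3 divides 22680 exactly 4 time(s).
Exponent of 3 = 4

4


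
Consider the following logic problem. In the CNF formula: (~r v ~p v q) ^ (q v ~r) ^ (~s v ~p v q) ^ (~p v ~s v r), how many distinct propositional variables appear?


Identify each variable that appears in the formula.
Variables found: p, q, r, s
Count = 4

4


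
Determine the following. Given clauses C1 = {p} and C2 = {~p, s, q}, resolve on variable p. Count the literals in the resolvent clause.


Remove p from C1 and ~p from C2.
C1 remainder: {}
C2 remainder: {s, q}
Union (resolvent): {q, s}
Resolvent has 2 literal(s).

2


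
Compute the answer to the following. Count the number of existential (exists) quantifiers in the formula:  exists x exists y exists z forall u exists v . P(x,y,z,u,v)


Quantifier prefix: exists x exists y exists z forall u exists v
Mark each quantifier type:
  E E E U E
Universal count = 1, Existential count = 4
Asked for existential (exists) quantifiers: 4

4


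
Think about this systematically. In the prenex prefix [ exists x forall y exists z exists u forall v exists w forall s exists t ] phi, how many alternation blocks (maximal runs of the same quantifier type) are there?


Quantifier-type sequence: E A E E A E A E  (A=forall, E=exists)
Group into maximal same-type runs:
  Ex1 | Ax1 | Ex2 | Ax1 | Ex1 | Ax1 | Ex1
Number of blocks = 7

7


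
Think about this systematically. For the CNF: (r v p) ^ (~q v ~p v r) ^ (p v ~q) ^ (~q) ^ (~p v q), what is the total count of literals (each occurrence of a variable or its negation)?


Counting literals in each clause:
Clause 1: 2 literal(s)
Clause 2: 3 literal(s)
Clause 3: 2 literal(s)
Clause 4: 1 literal(s)
Clause 5: 2 literal(s)
Total = 10

10


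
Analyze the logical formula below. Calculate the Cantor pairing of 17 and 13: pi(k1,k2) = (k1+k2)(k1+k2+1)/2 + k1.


k1 + k2 = 30
(k1+k2)(k1+k2+1)/2 = 30 * 31 / 2 = 465
pi = 465 + 17 = 482

482


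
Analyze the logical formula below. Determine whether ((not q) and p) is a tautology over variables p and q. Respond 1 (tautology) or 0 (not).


Check all 4 assignments:
p=0, q=0: 0
p=0, q=1: 0
p=1, q=0: 1
p=1, q=1: 0
Satisfying count = 1/4.
Tautology iff count = 4: no.

0


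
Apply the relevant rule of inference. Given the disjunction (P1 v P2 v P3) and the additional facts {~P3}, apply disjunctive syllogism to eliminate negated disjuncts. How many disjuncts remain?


Original disjuncts (3): P1, P2, P3
Negated (eliminate): ~P3
Remaining disjuncts: P1, P2
Count = 3 - 1 = 2

2


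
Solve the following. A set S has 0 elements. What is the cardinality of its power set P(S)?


The power set of a set with n elements has 2^n elements.
|P(S)| = 2^0 = 1

1


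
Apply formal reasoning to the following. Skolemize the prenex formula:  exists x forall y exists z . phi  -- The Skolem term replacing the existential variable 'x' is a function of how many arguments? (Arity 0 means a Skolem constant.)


Quantifier prefix: exists x forall y exists z
'x' is existentially quantified at position 1.
No universal quantifiers precede it.
Skolem function arity = 0 (a Skolem constant)

0


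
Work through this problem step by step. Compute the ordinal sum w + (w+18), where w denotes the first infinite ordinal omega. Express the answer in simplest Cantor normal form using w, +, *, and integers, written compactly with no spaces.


Compute w + (w+18).
Ordinal + is associative but NOT commutative; for finite n>0, n + w = w but w + n stays w+n.
w + (w+18) = (w+w) + 18 = w*2+18.
Result = w*2+18

w*2+18


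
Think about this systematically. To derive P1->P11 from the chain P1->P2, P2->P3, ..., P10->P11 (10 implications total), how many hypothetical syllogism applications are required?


With 10 implications in a chain connecting 11 propositions:
P1->P2, P2->P3, ..., P10->P11
Steps needed = (number of implications) - 1 = 10 - 1 = 9

9


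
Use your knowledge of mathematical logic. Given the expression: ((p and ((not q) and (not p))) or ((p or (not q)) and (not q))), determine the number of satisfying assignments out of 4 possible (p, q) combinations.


Check all 4 assignments:
p=0, q=0: 1
p=0, q=1: 0
p=1, q=0: 1
p=1, q=1: 0
Count of True = 2

2


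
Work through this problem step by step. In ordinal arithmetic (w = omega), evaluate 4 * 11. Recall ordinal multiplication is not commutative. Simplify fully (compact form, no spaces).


Compute 4 * 11.
Ordinal * is associative and left-distributive over +, but NOT commutative; for finite n>1, n*w = w but w*n stays w*n.
Both finite; ordinal * agrees with natural *: 4 * 11 = 44.
Result = 44

44


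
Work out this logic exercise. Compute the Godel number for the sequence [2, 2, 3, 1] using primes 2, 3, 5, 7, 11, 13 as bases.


Encode each element as an exponent of the corresponding prime:
  2^2 = 4
  3^2 = 9
  5^3 = 125
  7^1 = 7
Product = 4 * 9 * 125 * 7 = 31500

31500


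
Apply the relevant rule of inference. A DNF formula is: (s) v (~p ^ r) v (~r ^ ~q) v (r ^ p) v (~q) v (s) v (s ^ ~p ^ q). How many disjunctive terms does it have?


A DNF formula is a disjunction of terms (conjunctions).
Terms are separated by v.
Counting the disjuncts: 7 terms.

7


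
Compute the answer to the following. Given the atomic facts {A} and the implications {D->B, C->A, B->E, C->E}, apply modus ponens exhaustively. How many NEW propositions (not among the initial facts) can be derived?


Initial facts: {A}
Apply modus ponens to closure:
  (no implication fires)
Final known: {A}
New propositions: {(none)}
Count = 0

0


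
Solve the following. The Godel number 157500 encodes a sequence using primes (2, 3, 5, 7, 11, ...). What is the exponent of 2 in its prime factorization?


Factorize 157500 by dividing by 2 repeatedly.
Division steps: 2 divides 157500 exactly 2 time(s).
Exponent of 2 = 2

2


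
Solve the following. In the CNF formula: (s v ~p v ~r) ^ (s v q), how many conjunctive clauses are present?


A CNF formula is a conjunction of clauses.
Clauses are separated by ^.
Counting the conjuncts: 2 clauses.

2


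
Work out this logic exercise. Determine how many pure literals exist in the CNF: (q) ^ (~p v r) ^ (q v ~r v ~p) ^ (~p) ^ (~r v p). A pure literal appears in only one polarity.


Check each variable for pure literal status:
p: mixed (not pure)
q: pure positive
r: mixed (not pure)
Pure literal count = 1

1


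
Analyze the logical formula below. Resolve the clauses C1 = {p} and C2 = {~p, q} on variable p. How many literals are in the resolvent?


Remove p from C1 and ~p from C2.
C1 remainder: {}
C2 remainder: {q}
Union (resolvent): {q}
Resolvent has 1 literal(s).

1


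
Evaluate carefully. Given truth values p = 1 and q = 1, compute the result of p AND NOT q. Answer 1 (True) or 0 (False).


p = 1, q = 1
Operation: p AND NOT q
Evaluate: 1 AND NOT 1 = 0

0


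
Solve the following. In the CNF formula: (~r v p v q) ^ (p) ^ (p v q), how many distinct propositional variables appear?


Identify each variable that appears in the formula.
Variables found: p, q, r
Count = 3

3


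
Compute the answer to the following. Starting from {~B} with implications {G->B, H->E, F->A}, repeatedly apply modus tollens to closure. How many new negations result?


Initial negated facts: {~B}
Apply modus tollens to closure:
  ~B and G->B  =>  ~G
Final negated: {~B, ~G}
New negations: {~G}
Count = 1

1


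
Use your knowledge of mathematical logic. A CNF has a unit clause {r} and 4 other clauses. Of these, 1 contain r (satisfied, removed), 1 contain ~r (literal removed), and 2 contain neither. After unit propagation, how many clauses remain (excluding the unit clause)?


Satisfied (removed): 1
Shortened (remain): 1
Unchanged (remain): 2
Remaining = 1 + 2 = 3

3


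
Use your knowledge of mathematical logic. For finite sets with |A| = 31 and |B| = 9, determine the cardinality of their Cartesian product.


The Cartesian product A x B contains all ordered pairs (a, b).
|A x B| = |A| * |B| = 31 * 9 = 279

279


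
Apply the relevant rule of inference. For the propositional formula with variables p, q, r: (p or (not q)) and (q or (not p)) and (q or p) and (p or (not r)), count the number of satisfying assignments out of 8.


Evaluate all 8 assignments for p, q, r:
p=0, q=0, r=0: 0
p=0, q=0, r=1: 0
p=0, q=1, r=0: 0
p=0, q=1, r=1: 0
p=1, q=0, r=0: 0
p=1, q=0, r=1: 0
p=1, q=1, r=0: 1
p=1, q=1, r=1: 1
Satisfying count = 2

2


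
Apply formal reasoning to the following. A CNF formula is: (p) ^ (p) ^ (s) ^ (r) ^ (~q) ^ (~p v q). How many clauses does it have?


A CNF formula is a conjunction of clauses.
Clauses are separated by ^.
Counting the conjuncts: 6 clauses.

6


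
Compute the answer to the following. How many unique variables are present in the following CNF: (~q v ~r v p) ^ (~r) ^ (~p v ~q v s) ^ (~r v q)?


Identify each variable that appears in the formula.
Variables found: p, q, r, s
Count = 4

4


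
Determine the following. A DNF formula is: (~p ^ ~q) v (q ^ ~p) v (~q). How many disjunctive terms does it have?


A DNF formula is a disjunction of terms (conjunctions).
Terms are separated by v.
Counting the disjuncts: 3 terms.

3


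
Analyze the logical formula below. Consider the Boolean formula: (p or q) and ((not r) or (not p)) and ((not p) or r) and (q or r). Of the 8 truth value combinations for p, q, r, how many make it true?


Evaluate all 8 assignments for p, q, r:
p=0, q=0, r=0: 0
p=0, q=0, r=1: 0
p=0, q=1, r=0: 1
p=0, q=1, r=1: 1
p=1, q=0, r=0: 0
p=1, q=0, r=1: 0
p=1, q=1, r=0: 0
p=1, q=1, r=1: 0
Satisfying count = 2

2


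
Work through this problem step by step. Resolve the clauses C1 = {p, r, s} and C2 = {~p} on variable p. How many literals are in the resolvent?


Remove p from C1 and ~p from C2.
C1 remainder: {r, s}
C2 remainder: {}
Union (resolvent): {r, s}
Resolvent has 2 literal(s).

2


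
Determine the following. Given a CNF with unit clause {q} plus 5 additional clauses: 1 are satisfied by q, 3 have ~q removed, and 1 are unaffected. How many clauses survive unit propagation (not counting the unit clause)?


Satisfied (removed): 1
Shortened (remain): 3
Unchanged (remain): 1
Remaining = 3 + 1 = 4

4


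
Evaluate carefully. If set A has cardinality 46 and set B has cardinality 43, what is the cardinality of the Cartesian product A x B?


The Cartesian product A x B contains all ordered pairs (a, b).
|A x B| = |A| * |B| = 46 * 43 = 1978

1978


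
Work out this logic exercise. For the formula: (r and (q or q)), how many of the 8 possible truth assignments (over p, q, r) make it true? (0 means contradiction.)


Check all 8 assignments:
p=0, q=0, r=0: 0
p=0, q=0, r=1: 0
p=0, q=1, r=0: 0
p=0, q=1, r=1: 1
p=1, q=0, r=0: 0
p=1, q=0, r=1: 0
p=1, q=1, r=0: 0
p=1, q=1, r=1: 1
Count of True = 2

2


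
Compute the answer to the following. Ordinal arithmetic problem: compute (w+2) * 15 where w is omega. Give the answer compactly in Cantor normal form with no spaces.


Compute (w+2) * 15.
Ordinal * is associative and left-distributive over +, but NOT commutative; for finite n>1, n*w = w but w*n stays w*n.
(w+2) * 15 = (w+2) repeated 15 times. Each intermediate +2 is absorbed by the following w; only the last survives: w*15+2.
Result = w*15+2

w*15+2


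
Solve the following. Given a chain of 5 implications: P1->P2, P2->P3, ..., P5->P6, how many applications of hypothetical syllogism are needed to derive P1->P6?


With 5 implications in a chain connecting 6 propositions:
P1->P2, P2->P3, ..., P5->P6
Steps needed = (number of implications) - 1 = 5 - 1 = 4

4


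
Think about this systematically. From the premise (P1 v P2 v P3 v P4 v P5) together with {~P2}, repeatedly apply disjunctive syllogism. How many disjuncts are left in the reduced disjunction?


Original disjuncts (5): P1, P2, P3, P4, P5
Negated (eliminate): ~P2
Remaining disjuncts: P1, P3, P4, P5
Count = 5 - 1 = 4

4


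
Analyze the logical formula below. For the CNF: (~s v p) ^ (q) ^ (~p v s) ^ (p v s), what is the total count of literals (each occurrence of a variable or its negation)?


Counting literals in each clause:
Clause 1: 2 literal(s)
Clause 2: 1 literal(s)
Clause 3: 2 literal(s)
Clause 4: 2 literal(s)
Total = 7

7


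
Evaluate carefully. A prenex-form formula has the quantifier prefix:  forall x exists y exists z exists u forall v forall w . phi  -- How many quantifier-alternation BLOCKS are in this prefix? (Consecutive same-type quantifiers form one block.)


Quantifier-type sequence: A E E E A A  (A=forall, E=exists)
Group into maximal same-type runs:
  Ax1 | Ex3 | Ax2
Number of blocks = 3

3


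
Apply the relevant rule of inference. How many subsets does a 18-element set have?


The power set of a set with n elements has 2^n elements.
|P(S)| = 2^18 = 262144

262144


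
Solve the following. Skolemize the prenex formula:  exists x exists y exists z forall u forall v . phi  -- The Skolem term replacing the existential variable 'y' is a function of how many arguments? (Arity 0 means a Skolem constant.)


Quantifier prefix: exists x exists y exists z forall u forall v
'y' is existentially quantified at position 2.
No universal quantifiers precede it.
Skolem function arity = 0 (a Skolem constant)

0


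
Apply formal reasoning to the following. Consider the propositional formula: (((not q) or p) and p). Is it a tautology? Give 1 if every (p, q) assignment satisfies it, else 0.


Check all 4 assignments:
p=0, q=0: 0
p=0, q=1: 0
p=1, q=0: 1
p=1, q=1: 1
Satisfying count = 2/4.
Tautology iff count = 4: no.

0


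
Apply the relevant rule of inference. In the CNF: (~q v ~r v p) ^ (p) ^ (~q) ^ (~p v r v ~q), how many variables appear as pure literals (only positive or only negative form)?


Check each variable for pure literal status:
p: mixed (not pure)
q: pure negative
r: mixed (not pure)
Pure literal count = 1

1


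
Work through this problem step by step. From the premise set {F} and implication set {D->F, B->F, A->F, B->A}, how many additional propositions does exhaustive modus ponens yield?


Initial facts: {F}
Apply modus ponens to closure:
  (no implication fires)
Final known: {F}
New propositions: {(none)}
Count = 0

0


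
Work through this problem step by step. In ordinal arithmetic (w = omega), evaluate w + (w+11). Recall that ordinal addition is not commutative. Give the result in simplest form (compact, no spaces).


Compute w + (w+11).
Ordinal + is associative but NOT commutative; for finite n>0, n + w = w but w + n stays w+n.
w + (w+11) = (w+w) + 11 = w*2+11.
Result = w*2+11

w*2+11


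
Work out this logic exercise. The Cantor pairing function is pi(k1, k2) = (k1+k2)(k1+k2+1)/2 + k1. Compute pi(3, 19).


k1 + k2 = 22
(k1+k2)(k1+k2+1)/2 = 22 * 23 / 2 = 253
pi = 253 + 3 = 256

256


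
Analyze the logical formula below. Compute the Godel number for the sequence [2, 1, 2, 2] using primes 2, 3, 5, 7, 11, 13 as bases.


Encode each element as an exponent of the corresponding prime:
  2^2 = 4
  3^1 = 3
  5^2 = 25
  7^2 = 49
Product = 4 * 3 * 25 * 49 = 14700

14700


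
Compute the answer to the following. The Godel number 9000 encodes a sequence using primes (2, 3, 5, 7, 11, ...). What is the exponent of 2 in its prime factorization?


Factorize 9000 by dividing by 2 repeatedly.
Division steps: 2 divides 9000 exactly 3 time(s).
Exponent of 2 = 3

3


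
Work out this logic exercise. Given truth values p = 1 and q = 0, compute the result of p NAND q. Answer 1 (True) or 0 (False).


p = 1, q = 0
Operation: p NAND q
Evaluate: 1 NAND 0 = 1

1


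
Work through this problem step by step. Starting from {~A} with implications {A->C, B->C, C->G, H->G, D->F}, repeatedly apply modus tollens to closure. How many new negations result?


Initial negated facts: {~A}
Apply modus tollens to closure:
  (no implication fires)
Final negated: {~A}
New negations: {(none)}
Count = 0

0


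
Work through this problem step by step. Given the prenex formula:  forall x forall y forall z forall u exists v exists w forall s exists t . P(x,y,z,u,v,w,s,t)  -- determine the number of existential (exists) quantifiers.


Quantifier prefix: forall x forall y forall z forall u exists v exists w forall s exists t
Mark each quantifier type:
  U U U U E E U E
Universal count = 5, Existential count = 3
Asked for existential (exists) quantifiers: 3

3


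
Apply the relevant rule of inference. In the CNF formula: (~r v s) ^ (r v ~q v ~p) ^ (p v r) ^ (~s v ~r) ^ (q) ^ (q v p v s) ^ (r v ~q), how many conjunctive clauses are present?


A CNF formula is a conjunction of clauses.
Clauses are separated by ^.
Counting the conjuncts: 7 clauses.

7


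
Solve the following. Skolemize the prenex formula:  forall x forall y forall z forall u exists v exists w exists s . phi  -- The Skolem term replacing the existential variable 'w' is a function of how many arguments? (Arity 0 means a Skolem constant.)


Quantifier prefix: forall x forall y forall z forall u exists v exists w exists s
'w' is existentially quantified at position 6.
Universal variables preceding it: x, y, z, u
Skolem function arity = 4

4


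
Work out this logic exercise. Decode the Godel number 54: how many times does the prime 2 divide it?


Factorize 54 by dividing by 2 repeatedly.
Division steps: 2 divides 54 exactly 1 time(s).
Exponent of 2 = 1

1


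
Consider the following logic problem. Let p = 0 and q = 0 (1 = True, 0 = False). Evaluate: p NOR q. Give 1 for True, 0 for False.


p = 0, q = 0
Operation: p NOR q
Evaluate: 0 NOR 0 = 1

1


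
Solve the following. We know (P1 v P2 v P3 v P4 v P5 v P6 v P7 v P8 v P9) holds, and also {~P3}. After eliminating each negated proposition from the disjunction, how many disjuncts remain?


Original disjuncts (9): P1, P2, P3, P4, P5, P6, P7, P8, P9
Negated (eliminate): ~P3
Remaining disjuncts: P1, P2, P4, P5, P6, P7, P8, P9
Count = 9 - 1 = 8

8


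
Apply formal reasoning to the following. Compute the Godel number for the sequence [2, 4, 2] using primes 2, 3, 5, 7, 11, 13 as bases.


Encode each element as an exponent of the corresponding prime:
  2^2 = 4
  3^4 = 81
  5^2 = 25
Product = 4 * 81 * 25 = 8100

8100


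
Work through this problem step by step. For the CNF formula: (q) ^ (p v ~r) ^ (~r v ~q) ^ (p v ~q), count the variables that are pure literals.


Check each variable for pure literal status:
p: pure positive
q: mixed (not pure)
r: pure negative
Pure literal count = 2

2


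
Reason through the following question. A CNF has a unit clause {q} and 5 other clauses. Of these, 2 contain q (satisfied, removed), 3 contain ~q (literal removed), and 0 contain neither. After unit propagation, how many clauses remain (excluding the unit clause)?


Satisfied (removed): 2
Shortened (remain): 3
Unchanged (remain): 0
Remaining = 3 + 0 = 3

3


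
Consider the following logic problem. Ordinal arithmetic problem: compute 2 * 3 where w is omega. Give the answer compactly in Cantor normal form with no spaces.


Compute 2 * 3.
Ordinal * is associative and left-distributive over +, but NOT commutative; for finite n>1, n*w = w but w*n stays w*n.
Both finite; ordinal * agrees with natural *: 2 * 3 = 6.
Result = 6

6


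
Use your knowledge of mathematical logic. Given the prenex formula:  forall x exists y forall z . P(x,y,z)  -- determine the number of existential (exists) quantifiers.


Quantifier prefix: forall x exists y forall z
Mark each quantifier type:
  U E U
Universal count = 2, Existential count = 1
Asked for existential (exists) quantifiers: 1

1


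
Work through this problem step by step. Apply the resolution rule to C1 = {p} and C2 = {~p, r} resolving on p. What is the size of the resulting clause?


Remove p from C1 and ~p from C2.
C1 remainder: {}
C2 remainder: {r}
Union (resolvent): {r}
Resolvent has 1 literal(s).

1


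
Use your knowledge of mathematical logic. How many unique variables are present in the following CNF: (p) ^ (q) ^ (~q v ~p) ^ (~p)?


Identify each variable that appears in the formula.
Variables found: p, q
Count = 2

2


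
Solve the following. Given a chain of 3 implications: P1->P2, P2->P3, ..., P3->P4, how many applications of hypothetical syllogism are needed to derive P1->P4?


With 3 implications in a chain connecting 4 propositions:
P1->P2, P2->P3, ..., P3->P4
Steps needed = (number of implications) - 1 = 3 - 1 = 2

2


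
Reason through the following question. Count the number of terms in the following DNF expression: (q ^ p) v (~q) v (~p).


A DNF formula is a disjunction of terms (conjunctions).
Terms are separated by v.
Counting the disjuncts: 3 terms.

3


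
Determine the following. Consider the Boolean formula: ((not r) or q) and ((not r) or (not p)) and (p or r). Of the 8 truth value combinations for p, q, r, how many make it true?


Evaluate all 8 assignments for p, q, r:
p=0, q=0, r=0: 0
p=0, q=0, r=1: 0
p=0, q=1, r=0: 0
p=0, q=1, r=1: 1
p=1, q=0, r=0: 1
p=1, q=0, r=1: 0
p=1, q=1, r=0: 1
p=1, q=1, r=1: 0
Satisfying count = 3

3


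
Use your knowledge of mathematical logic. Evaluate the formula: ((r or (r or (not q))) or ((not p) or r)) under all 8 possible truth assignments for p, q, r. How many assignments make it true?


Check all 8 assignments:
p=0, q=0, r=0: 1
p=0, q=0, r=1: 1
p=0, q=1, r=0: 1
p=0, q=1, r=1: 1
p=1, q=0, r=0: 1
p=1, q=0, r=1: 1
p=1, q=1, r=0: 0
p=1, q=1, r=1: 1
Count of True = 7

7


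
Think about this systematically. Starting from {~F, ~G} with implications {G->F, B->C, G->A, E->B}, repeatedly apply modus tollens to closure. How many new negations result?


Initial negated facts: {~F, ~G}
Apply modus tollens to closure:
  (no implication fires)
Final negated: {~F, ~G}
New negations: {(none)}
Count = 0

0


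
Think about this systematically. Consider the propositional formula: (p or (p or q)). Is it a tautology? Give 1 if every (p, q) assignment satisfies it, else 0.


Check all 4 assignments:
p=0, q=0: 0
p=0, q=1: 1
p=1, q=0: 1
p=1, q=1: 1
Satisfying count = 3/4.
Tautology iff count = 4: no.

0


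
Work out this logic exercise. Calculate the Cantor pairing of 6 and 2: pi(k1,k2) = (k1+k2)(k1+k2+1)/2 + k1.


k1 + k2 = 8
(k1+k2)(k1+k2+1)/2 = 8 * 9 / 2 = 36
pi = 36 + 6 = 42

42


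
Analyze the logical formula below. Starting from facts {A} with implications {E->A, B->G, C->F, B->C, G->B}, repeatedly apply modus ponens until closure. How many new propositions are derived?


Initial facts: {A}
Apply modus ponens to closure:
  (no implication fires)
Final known: {A}
New propositions: {(none)}
Count = 0

0


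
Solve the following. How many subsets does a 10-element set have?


The power set of a set with n elements has 2^n elements.
|P(S)| = 2^10 = 1024

1024


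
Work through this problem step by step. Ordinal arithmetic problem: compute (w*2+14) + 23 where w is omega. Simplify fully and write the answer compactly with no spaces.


Compute (w*2+14) + 23.
Ordinal + is associative but NOT commutative; for finite n>0, n + w = w but w + n stays w+n.
By associativity: (w*2+14) + 23 = w*2 + (14+23) = w*2+37.
Result = w*2+37

w*2+37


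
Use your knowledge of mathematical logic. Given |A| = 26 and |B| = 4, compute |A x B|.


The Cartesian product A x B contains all ordered pairs (a, b).
|A x B| = |A| * |B| = 26 * 4 = 104

104


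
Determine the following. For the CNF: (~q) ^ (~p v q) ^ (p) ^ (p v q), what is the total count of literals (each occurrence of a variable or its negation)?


Counting literals in each clause:
Clause 1: 1 literal(s)
Clause 2: 2 literal(s)
Clause 3: 1 literal(s)
Clause 4: 2 literal(s)
Total = 6

6


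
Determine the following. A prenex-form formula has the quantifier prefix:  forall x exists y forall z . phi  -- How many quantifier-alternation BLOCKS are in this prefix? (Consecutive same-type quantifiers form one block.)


Quantifier-type sequence: A E A  (A=forall, E=exists)
Group into maximal same-type runs:
  Ax1 | Ex1 | Ax1
Number of blocks = 3

3


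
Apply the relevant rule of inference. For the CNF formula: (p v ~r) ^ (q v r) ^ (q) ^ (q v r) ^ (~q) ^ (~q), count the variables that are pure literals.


Check each variable for pure literal status:
p: pure positive
q: mixed (not pure)
r: mixed (not pure)
Pure literal count = 1

1


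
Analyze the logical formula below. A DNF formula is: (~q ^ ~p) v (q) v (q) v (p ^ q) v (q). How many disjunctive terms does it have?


A DNF formula is a disjunction of terms (conjunctions).
Terms are separated by v.
Counting the disjuncts: 5 terms.

5


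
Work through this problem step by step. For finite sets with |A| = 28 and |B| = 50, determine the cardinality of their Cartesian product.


The Cartesian product A x B contains all ordered pairs (a, b).
|A x B| = |A| * |B| = 28 * 50 = 1400

1400


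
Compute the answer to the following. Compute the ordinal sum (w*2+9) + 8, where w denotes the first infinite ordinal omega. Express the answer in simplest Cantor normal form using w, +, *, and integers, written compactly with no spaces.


Compute (w*2+9) + 8.
Ordinal + is associative but NOT commutative; for finite n>0, n + w = w but w + n stays w+n.
By associativity: (w*2+9) + 8 = w*2 + (9+8) = w*2+17.
Result = w*2+17

w*2+17


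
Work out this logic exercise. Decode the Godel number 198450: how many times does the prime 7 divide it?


Factorize 198450 by dividing by 7 repeatedly.
Division steps: 7 divides 198450 exactly 2 time(s).
Exponent of 7 = 2

2


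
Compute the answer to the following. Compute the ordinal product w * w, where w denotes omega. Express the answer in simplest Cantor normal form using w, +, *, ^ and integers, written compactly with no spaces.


Compute w * w.
Ordinal * is associative and left-distributive over +, but NOT commutative; for finite n>1, n*w = w but w*n stays w*n.
w * w = w^2 by definition.
Result = w^2

w^2


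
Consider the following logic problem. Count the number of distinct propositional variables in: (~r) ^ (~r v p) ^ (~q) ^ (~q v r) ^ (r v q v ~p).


Identify each variable that appears in the formula.
Variables found: p, q, r
Count = 3

3


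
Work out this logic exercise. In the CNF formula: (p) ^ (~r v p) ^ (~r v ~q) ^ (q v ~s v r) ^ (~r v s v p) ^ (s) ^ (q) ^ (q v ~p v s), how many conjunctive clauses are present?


A CNF formula is a conjunction of clauses.
Clauses are separated by ^.
Counting the conjuncts: 8 clauses.

8


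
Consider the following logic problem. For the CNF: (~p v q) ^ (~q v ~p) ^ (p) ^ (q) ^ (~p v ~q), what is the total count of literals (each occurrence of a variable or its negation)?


Counting literals in each clause:
Clause 1: 2 literal(s)
Clause 2: 2 literal(s)
Clause 3: 1 literal(s)
Clause 4: 1 literal(s)
Clause 5: 2 literal(s)
Total = 8

8


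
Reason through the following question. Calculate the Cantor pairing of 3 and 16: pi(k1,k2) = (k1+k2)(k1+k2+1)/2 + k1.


k1 + k2 = 19
(k1+k2)(k1+k2+1)/2 = 19 * 20 / 2 = 190
pi = 190 + 3 = 193

193


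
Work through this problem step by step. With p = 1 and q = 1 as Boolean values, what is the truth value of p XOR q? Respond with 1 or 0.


p = 1, q = 1
Operation: p XOR q
Evaluate: 1 XOR 1 = 0

0


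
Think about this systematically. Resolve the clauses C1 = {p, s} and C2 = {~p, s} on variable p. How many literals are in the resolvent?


Remove p from C1 and ~p from C2.
C1 remainder: {s}
C2 remainder: {s}
Union (resolvent): {s}
Resolvent has 1 literal(s).

1


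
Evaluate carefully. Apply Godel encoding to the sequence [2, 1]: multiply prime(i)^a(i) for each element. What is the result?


Encode each element as an exponent of the corresponding prime:
  2^2 = 4
  3^1 = 3
Product = 4 * 3 = 12

12


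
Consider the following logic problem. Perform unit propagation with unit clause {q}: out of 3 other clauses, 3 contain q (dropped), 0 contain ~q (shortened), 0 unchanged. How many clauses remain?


Satisfied (removed): 3
Shortened (remain): 0
Unchanged (remain): 0
Remaining = 0 + 0 = 0

0


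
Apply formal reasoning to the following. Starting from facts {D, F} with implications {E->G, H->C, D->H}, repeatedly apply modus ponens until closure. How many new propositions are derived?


Initial facts: {D, F}
Apply modus ponens to closure:
  D and D->H  =>  H
  H and H->C  =>  C
Final known: {C, D, F, H}
New propositions: {C, H}
Count = 2

2


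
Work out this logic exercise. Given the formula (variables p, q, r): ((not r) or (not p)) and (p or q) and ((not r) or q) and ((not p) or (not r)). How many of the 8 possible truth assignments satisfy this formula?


Evaluate all 8 assignments for p, q, r:
p=0, q=0, r=0: 0
p=0, q=0, r=1: 0
p=0, q=1, r=0: 1
p=0, q=1, r=1: 1
p=1, q=0, r=0: 1
p=1, q=0, r=1: 0
p=1, q=1, r=0: 1
p=1, q=1, r=1: 0
Satisfying count = 4

4


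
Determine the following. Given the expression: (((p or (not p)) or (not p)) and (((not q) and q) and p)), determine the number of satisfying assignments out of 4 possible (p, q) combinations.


Check all 4 assignments:
p=0, q=0: 0
p=0, q=1: 0
p=1, q=0: 0
p=1, q=1: 0
Count of True = 0

0


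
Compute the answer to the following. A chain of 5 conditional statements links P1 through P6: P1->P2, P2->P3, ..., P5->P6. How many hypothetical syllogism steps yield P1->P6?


With 5 implications in a chain connecting 6 propositions:
P1->P2, P2->P3, ..., P5->P6
Steps needed = (number of implications) - 1 = 5 - 1 = 4

4


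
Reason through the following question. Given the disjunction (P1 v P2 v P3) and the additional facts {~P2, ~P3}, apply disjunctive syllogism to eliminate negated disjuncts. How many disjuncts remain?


Original disjuncts (3): P1, P2, P3
Negated (eliminate): ~P2, ~P3
Remaining disjuncts: P1
Count = 3 - 2 = 1

1


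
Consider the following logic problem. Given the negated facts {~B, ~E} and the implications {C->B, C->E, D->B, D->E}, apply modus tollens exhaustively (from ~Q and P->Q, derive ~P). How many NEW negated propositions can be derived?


Initial negated facts: {~B, ~E}
Apply modus tollens to closure:
  ~B and C->B  =>  ~C
  ~B and D->B  =>  ~D
Final negated: {~B, ~C, ~D, ~E}
New negations: {~C, ~D}
Count = 2

2


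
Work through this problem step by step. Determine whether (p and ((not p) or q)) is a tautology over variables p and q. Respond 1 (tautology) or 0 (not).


Check all 4 assignments:
p=0, q=0: 0
p=0, q=1: 0
p=1, q=0: 0
p=1, q=1: 1
Satisfying count = 1/4.
Tautology iff count = 4: no.

0


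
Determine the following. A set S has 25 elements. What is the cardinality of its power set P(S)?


The power set of a set with n elements has 2^n elements.
|P(S)| = 2^25 = 33554432

33554432


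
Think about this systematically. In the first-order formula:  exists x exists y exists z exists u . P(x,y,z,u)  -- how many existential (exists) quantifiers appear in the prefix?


Quantifier prefix: exists x exists y exists z exists u
Mark each quantifier type:
  E E E E
Universal count = 0, Existential count = 4
Asked for existential (exists) quantifiers: 4

4


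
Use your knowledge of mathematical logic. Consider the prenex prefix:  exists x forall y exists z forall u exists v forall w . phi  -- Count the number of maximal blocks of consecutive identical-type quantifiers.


Quantifier-type sequence: E A E A E A  (A=forall, E=exists)
Group into maximal same-type runs:
  Ex1 | Ax1 | Ex1 | Ax1 | Ex1 | Ax1
Number of blocks = 6

6


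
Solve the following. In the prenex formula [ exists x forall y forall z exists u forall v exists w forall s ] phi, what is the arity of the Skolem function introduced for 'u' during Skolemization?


Quantifier prefix: exists x forall y forall z exists u forall v exists w forall s
'u' is existentially quantified at position 4.
Universal variables preceding it: y, z
Skolem function arity = 2

2


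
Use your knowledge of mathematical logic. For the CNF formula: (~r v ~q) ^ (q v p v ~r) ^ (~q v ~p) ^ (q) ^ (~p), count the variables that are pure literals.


Check each variable for pure literal status:
p: mixed (not pure)
q: mixed (not pure)
r: pure negative
Pure literal count = 1

1


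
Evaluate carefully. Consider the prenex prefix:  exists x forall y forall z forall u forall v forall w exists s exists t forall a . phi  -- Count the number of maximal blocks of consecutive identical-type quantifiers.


Quantifier-type sequence: E A A A A A E E A  (A=forall, E=exists)
Group into maximal same-type runs:
  Ex1 | Ax5 | Ex2 | Ax1
Number of blocks = 4

4


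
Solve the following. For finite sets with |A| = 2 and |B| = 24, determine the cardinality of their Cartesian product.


The Cartesian product A x B contains all ordered pairs (a, b).
|A x B| = |A| * |B| = 2 * 24 = 48

48
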